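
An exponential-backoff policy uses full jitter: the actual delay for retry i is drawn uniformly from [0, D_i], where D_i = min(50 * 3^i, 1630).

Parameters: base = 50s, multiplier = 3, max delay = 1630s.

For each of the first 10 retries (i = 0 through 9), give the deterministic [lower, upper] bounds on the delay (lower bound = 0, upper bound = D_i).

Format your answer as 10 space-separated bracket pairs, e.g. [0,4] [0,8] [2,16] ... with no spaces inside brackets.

Answer: [0,50] [0,150] [0,450] [0,1350] [0,1630] [0,1630] [0,1630] [0,1630] [0,1630] [0,1630]

Derivation:
Computing bounds per retry:
  i=0: D_i=min(50*3^0,1630)=50, bounds=[0,50]
  i=1: D_i=min(50*3^1,1630)=150, bounds=[0,150]
  i=2: D_i=min(50*3^2,1630)=450, bounds=[0,450]
  i=3: D_i=min(50*3^3,1630)=1350, bounds=[0,1350]
  i=4: D_i=min(50*3^4,1630)=1630, bounds=[0,1630]
  i=5: D_i=min(50*3^5,1630)=1630, bounds=[0,1630]
  i=6: D_i=min(50*3^6,1630)=1630, bounds=[0,1630]
  i=7: D_i=min(50*3^7,1630)=1630, bounds=[0,1630]
  i=8: D_i=min(50*3^8,1630)=1630, bounds=[0,1630]
  i=9: D_i=min(50*3^9,1630)=1630, bounds=[0,1630]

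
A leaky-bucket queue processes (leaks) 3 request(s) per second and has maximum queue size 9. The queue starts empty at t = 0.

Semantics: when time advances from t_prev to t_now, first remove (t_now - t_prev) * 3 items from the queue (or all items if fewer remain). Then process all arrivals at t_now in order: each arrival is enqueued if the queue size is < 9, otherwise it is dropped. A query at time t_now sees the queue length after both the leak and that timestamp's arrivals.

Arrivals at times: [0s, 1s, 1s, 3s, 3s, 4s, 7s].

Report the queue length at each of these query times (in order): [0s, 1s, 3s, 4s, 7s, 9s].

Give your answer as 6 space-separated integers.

Answer: 1 2 2 1 1 0

Derivation:
Queue lengths at query times:
  query t=0s: backlog = 1
  query t=1s: backlog = 2
  query t=3s: backlog = 2
  query t=4s: backlog = 1
  query t=7s: backlog = 1
  query t=9s: backlog = 0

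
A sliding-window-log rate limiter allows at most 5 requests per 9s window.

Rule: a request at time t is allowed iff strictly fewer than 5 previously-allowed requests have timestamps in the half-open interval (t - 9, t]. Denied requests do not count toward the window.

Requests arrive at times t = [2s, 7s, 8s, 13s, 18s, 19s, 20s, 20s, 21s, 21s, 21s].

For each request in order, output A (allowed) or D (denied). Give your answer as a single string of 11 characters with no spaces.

Answer: AAAAAAAADDD

Derivation:
Tracking allowed requests in the window:
  req#1 t=2s: ALLOW
  req#2 t=7s: ALLOW
  req#3 t=8s: ALLOW
  req#4 t=13s: ALLOW
  req#5 t=18s: ALLOW
  req#6 t=19s: ALLOW
  req#7 t=20s: ALLOW
  req#8 t=20s: ALLOW
  req#9 t=21s: DENY
  req#10 t=21s: DENY
  req#11 t=21s: DENY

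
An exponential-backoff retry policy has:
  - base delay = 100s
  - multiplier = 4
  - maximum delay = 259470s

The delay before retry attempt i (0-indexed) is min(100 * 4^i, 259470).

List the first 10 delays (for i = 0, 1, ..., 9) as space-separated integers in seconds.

Answer: 100 400 1600 6400 25600 102400 259470 259470 259470 259470

Derivation:
Computing each delay:
  i=0: min(100*4^0, 259470) = 100
  i=1: min(100*4^1, 259470) = 400
  i=2: min(100*4^2, 259470) = 1600
  i=3: min(100*4^3, 259470) = 6400
  i=4: min(100*4^4, 259470) = 25600
  i=5: min(100*4^5, 259470) = 102400
  i=6: min(100*4^6, 259470) = 259470
  i=7: min(100*4^7, 259470) = 259470
  i=8: min(100*4^8, 259470) = 259470
  i=9: min(100*4^9, 259470) = 259470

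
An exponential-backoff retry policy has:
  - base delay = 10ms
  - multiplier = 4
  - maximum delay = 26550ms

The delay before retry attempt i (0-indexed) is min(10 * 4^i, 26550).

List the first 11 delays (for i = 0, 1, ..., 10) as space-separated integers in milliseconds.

Answer: 10 40 160 640 2560 10240 26550 26550 26550 26550 26550

Derivation:
Computing each delay:
  i=0: min(10*4^0, 26550) = 10
  i=1: min(10*4^1, 26550) = 40
  i=2: min(10*4^2, 26550) = 160
  i=3: min(10*4^3, 26550) = 640
  i=4: min(10*4^4, 26550) = 2560
  i=5: min(10*4^5, 26550) = 10240
  i=6: min(10*4^6, 26550) = 26550
  i=7: min(10*4^7, 26550) = 26550
  i=8: min(10*4^8, 26550) = 26550
  i=9: min(10*4^9, 26550) = 26550
  i=10: min(10*4^10, 26550) = 26550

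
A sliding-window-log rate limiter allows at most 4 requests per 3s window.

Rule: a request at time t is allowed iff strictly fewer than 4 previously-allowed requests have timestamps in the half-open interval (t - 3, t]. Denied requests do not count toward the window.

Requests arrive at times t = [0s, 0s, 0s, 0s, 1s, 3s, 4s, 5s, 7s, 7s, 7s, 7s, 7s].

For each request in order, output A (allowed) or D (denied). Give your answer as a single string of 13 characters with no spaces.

Tracking allowed requests in the window:
  req#1 t=0s: ALLOW
  req#2 t=0s: ALLOW
  req#3 t=0s: ALLOW
  req#4 t=0s: ALLOW
  req#5 t=1s: DENY
  req#6 t=3s: ALLOW
  req#7 t=4s: ALLOW
  req#8 t=5s: ALLOW
  req#9 t=7s: ALLOW
  req#10 t=7s: ALLOW
  req#11 t=7s: ALLOW
  req#12 t=7s: DENY
  req#13 t=7s: DENY

Answer: AAAADAAAAAADD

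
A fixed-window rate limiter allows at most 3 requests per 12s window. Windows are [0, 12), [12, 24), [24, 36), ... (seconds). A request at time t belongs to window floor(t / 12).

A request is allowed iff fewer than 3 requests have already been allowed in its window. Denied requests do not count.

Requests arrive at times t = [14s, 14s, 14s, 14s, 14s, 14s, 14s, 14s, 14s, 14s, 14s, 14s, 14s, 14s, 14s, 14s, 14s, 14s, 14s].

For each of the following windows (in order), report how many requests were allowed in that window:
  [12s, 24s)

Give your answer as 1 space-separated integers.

Answer: 3

Derivation:
Processing requests:
  req#1 t=14s (window 1): ALLOW
  req#2 t=14s (window 1): ALLOW
  req#3 t=14s (window 1): ALLOW
  req#4 t=14s (window 1): DENY
  req#5 t=14s (window 1): DENY
  req#6 t=14s (window 1): DENY
  req#7 t=14s (window 1): DENY
  req#8 t=14s (window 1): DENY
  req#9 t=14s (window 1): DENY
  req#10 t=14s (window 1): DENY
  req#11 t=14s (window 1): DENY
  req#12 t=14s (window 1): DENY
  req#13 t=14s (window 1): DENY
  req#14 t=14s (window 1): DENY
  req#15 t=14s (window 1): DENY
  req#16 t=14s (window 1): DENY
  req#17 t=14s (window 1): DENY
  req#18 t=14s (window 1): DENY
  req#19 t=14s (window 1): DENY

Allowed counts by window: 3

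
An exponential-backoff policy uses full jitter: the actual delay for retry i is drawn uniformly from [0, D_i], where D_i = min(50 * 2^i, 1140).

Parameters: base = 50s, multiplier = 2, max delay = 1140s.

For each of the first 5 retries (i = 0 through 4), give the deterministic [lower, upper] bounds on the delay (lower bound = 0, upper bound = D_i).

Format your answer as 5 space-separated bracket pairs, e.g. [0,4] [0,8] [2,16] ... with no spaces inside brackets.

Computing bounds per retry:
  i=0: D_i=min(50*2^0,1140)=50, bounds=[0,50]
  i=1: D_i=min(50*2^1,1140)=100, bounds=[0,100]
  i=2: D_i=min(50*2^2,1140)=200, bounds=[0,200]
  i=3: D_i=min(50*2^3,1140)=400, bounds=[0,400]
  i=4: D_i=min(50*2^4,1140)=800, bounds=[0,800]

Answer: [0,50] [0,100] [0,200] [0,400] [0,800]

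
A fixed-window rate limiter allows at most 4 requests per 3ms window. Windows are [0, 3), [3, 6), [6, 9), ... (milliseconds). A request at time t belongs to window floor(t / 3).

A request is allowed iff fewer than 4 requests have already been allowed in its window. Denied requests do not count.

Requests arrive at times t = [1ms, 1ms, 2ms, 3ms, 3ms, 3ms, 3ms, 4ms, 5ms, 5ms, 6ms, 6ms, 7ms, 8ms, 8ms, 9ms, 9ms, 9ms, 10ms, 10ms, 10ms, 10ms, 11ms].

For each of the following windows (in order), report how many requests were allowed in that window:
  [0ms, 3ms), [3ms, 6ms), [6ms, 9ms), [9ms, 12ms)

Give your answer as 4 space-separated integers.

Processing requests:
  req#1 t=1ms (window 0): ALLOW
  req#2 t=1ms (window 0): ALLOW
  req#3 t=2ms (window 0): ALLOW
  req#4 t=3ms (window 1): ALLOW
  req#5 t=3ms (window 1): ALLOW
  req#6 t=3ms (window 1): ALLOW
  req#7 t=3ms (window 1): ALLOW
  req#8 t=4ms (window 1): DENY
  req#9 t=5ms (window 1): DENY
  req#10 t=5ms (window 1): DENY
  req#11 t=6ms (window 2): ALLOW
  req#12 t=6ms (window 2): ALLOW
  req#13 t=7ms (window 2): ALLOW
  req#14 t=8ms (window 2): ALLOW
  req#15 t=8ms (window 2): DENY
  req#16 t=9ms (window 3): ALLOW
  req#17 t=9ms (window 3): ALLOW
  req#18 t=9ms (window 3): ALLOW
  req#19 t=10ms (window 3): ALLOW
  req#20 t=10ms (window 3): DENY
  req#21 t=10ms (window 3): DENY
  req#22 t=10ms (window 3): DENY
  req#23 t=11ms (window 3): DENY

Allowed counts by window: 3 4 4 4

Answer: 3 4 4 4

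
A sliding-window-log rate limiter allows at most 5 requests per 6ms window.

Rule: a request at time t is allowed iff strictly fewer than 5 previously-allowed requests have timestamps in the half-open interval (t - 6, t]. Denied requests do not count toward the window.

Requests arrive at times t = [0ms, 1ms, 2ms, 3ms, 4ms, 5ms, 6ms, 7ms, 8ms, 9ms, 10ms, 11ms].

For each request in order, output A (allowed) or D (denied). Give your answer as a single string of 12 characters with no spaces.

Tracking allowed requests in the window:
  req#1 t=0ms: ALLOW
  req#2 t=1ms: ALLOW
  req#3 t=2ms: ALLOW
  req#4 t=3ms: ALLOW
  req#5 t=4ms: ALLOW
  req#6 t=5ms: DENY
  req#7 t=6ms: ALLOW
  req#8 t=7ms: ALLOW
  req#9 t=8ms: ALLOW
  req#10 t=9ms: ALLOW
  req#11 t=10ms: ALLOW
  req#12 t=11ms: DENY

Answer: AAAAADAAAAAD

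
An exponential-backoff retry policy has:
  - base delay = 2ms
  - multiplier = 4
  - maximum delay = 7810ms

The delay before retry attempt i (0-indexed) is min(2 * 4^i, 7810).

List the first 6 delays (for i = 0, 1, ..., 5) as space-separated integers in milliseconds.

Answer: 2 8 32 128 512 2048

Derivation:
Computing each delay:
  i=0: min(2*4^0, 7810) = 2
  i=1: min(2*4^1, 7810) = 8
  i=2: min(2*4^2, 7810) = 32
  i=3: min(2*4^3, 7810) = 128
  i=4: min(2*4^4, 7810) = 512
  i=5: min(2*4^5, 7810) = 2048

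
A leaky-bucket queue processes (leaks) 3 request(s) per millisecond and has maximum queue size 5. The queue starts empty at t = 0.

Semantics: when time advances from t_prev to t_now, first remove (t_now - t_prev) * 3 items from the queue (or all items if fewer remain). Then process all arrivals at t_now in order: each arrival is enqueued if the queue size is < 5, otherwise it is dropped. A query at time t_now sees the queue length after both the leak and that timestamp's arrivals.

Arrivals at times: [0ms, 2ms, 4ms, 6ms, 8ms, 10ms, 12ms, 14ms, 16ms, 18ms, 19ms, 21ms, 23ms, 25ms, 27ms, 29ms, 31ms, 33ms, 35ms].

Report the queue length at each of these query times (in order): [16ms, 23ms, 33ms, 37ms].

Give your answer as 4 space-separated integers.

Answer: 1 1 1 0

Derivation:
Queue lengths at query times:
  query t=16ms: backlog = 1
  query t=23ms: backlog = 1
  query t=33ms: backlog = 1
  query t=37ms: backlog = 0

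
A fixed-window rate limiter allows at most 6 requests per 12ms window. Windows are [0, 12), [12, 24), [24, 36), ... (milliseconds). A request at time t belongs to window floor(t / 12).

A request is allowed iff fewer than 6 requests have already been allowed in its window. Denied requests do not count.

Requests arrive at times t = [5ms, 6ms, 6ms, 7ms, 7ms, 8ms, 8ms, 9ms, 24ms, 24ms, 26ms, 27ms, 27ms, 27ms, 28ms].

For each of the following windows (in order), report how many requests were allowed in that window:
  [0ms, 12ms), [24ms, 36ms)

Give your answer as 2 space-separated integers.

Processing requests:
  req#1 t=5ms (window 0): ALLOW
  req#2 t=6ms (window 0): ALLOW
  req#3 t=6ms (window 0): ALLOW
  req#4 t=7ms (window 0): ALLOW
  req#5 t=7ms (window 0): ALLOW
  req#6 t=8ms (window 0): ALLOW
  req#7 t=8ms (window 0): DENY
  req#8 t=9ms (window 0): DENY
  req#9 t=24ms (window 2): ALLOW
  req#10 t=24ms (window 2): ALLOW
  req#11 t=26ms (window 2): ALLOW
  req#12 t=27ms (window 2): ALLOW
  req#13 t=27ms (window 2): ALLOW
  req#14 t=27ms (window 2): ALLOW
  req#15 t=28ms (window 2): DENY

Allowed counts by window: 6 6

Answer: 6 6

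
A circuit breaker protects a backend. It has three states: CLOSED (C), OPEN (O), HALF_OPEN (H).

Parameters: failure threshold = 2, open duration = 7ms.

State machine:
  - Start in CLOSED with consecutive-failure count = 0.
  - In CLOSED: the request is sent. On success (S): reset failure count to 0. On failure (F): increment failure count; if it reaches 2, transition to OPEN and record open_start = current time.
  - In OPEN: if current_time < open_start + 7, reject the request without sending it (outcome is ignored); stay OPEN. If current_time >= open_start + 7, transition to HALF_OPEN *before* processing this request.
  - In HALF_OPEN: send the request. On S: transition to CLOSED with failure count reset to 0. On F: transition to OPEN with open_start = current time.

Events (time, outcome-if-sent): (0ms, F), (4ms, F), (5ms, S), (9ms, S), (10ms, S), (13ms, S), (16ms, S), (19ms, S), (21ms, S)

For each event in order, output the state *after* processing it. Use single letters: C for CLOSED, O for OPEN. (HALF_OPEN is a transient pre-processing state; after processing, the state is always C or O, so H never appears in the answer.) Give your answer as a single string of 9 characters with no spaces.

State after each event:
  event#1 t=0ms outcome=F: state=CLOSED
  event#2 t=4ms outcome=F: state=OPEN
  event#3 t=5ms outcome=S: state=OPEN
  event#4 t=9ms outcome=S: state=OPEN
  event#5 t=10ms outcome=S: state=OPEN
  event#6 t=13ms outcome=S: state=CLOSED
  event#7 t=16ms outcome=S: state=CLOSED
  event#8 t=19ms outcome=S: state=CLOSED
  event#9 t=21ms outcome=S: state=CLOSED

Answer: COOOOCCCC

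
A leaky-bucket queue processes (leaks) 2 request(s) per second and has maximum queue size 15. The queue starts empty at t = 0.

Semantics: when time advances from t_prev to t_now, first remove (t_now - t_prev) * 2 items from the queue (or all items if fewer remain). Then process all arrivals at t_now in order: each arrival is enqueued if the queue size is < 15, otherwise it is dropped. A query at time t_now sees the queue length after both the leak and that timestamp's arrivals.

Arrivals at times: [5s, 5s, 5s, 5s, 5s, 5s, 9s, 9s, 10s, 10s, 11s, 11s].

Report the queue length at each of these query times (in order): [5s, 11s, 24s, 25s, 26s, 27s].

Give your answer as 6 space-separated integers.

Answer: 6 2 0 0 0 0

Derivation:
Queue lengths at query times:
  query t=5s: backlog = 6
  query t=11s: backlog = 2
  query t=24s: backlog = 0
  query t=25s: backlog = 0
  query t=26s: backlog = 0
  query t=27s: backlog = 0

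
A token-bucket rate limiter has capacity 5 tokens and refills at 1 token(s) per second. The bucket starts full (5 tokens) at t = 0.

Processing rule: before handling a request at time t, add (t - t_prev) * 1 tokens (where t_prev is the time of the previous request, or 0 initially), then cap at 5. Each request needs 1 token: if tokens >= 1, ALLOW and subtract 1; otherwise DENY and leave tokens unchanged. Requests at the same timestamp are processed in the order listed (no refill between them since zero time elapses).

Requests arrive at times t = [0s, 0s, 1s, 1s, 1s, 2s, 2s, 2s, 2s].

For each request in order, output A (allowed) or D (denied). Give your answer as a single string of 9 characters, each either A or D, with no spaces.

Answer: AAAAAAADD

Derivation:
Simulating step by step:
  req#1 t=0s: ALLOW
  req#2 t=0s: ALLOW
  req#3 t=1s: ALLOW
  req#4 t=1s: ALLOW
  req#5 t=1s: ALLOW
  req#6 t=2s: ALLOW
  req#7 t=2s: ALLOW
  req#8 t=2s: DENY
  req#9 t=2s: DENY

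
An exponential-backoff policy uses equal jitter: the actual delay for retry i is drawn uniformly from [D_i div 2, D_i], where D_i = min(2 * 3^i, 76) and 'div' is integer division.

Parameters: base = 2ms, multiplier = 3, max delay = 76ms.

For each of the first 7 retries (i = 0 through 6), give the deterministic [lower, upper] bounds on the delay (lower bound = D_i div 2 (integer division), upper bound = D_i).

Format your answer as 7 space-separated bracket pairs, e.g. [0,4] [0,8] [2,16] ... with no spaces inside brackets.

Computing bounds per retry:
  i=0: D_i=min(2*3^0,76)=2, bounds=[1,2]
  i=1: D_i=min(2*3^1,76)=6, bounds=[3,6]
  i=2: D_i=min(2*3^2,76)=18, bounds=[9,18]
  i=3: D_i=min(2*3^3,76)=54, bounds=[27,54]
  i=4: D_i=min(2*3^4,76)=76, bounds=[38,76]
  i=5: D_i=min(2*3^5,76)=76, bounds=[38,76]
  i=6: D_i=min(2*3^6,76)=76, bounds=[38,76]

Answer: [1,2] [3,6] [9,18] [27,54] [38,76] [38,76] [38,76]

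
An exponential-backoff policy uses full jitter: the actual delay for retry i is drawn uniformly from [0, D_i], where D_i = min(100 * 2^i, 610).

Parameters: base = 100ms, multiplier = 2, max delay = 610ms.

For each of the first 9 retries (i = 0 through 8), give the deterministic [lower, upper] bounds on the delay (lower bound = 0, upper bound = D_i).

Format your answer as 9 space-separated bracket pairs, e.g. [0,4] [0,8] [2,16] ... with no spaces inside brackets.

Computing bounds per retry:
  i=0: D_i=min(100*2^0,610)=100, bounds=[0,100]
  i=1: D_i=min(100*2^1,610)=200, bounds=[0,200]
  i=2: D_i=min(100*2^2,610)=400, bounds=[0,400]
  i=3: D_i=min(100*2^3,610)=610, bounds=[0,610]
  i=4: D_i=min(100*2^4,610)=610, bounds=[0,610]
  i=5: D_i=min(100*2^5,610)=610, bounds=[0,610]
  i=6: D_i=min(100*2^6,610)=610, bounds=[0,610]
  i=7: D_i=min(100*2^7,610)=610, bounds=[0,610]
  i=8: D_i=min(100*2^8,610)=610, bounds=[0,610]

Answer: [0,100] [0,200] [0,400] [0,610] [0,610] [0,610] [0,610] [0,610] [0,610]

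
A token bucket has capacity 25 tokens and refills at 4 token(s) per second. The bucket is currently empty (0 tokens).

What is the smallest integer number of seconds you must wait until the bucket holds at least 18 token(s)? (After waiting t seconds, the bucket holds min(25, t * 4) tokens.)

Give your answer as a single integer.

Answer: 5

Derivation:
Need t * 4 >= 18, so t >= 18/4.
Smallest integer t = ceil(18/4) = 5.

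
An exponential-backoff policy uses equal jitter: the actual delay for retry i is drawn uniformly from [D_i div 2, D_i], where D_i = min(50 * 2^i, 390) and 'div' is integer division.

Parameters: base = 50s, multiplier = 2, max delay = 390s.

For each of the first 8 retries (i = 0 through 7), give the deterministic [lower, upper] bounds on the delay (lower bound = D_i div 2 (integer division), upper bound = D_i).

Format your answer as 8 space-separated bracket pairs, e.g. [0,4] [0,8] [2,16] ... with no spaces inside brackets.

Answer: [25,50] [50,100] [100,200] [195,390] [195,390] [195,390] [195,390] [195,390]

Derivation:
Computing bounds per retry:
  i=0: D_i=min(50*2^0,390)=50, bounds=[25,50]
  i=1: D_i=min(50*2^1,390)=100, bounds=[50,100]
  i=2: D_i=min(50*2^2,390)=200, bounds=[100,200]
  i=3: D_i=min(50*2^3,390)=390, bounds=[195,390]
  i=4: D_i=min(50*2^4,390)=390, bounds=[195,390]
  i=5: D_i=min(50*2^5,390)=390, bounds=[195,390]
  i=6: D_i=min(50*2^6,390)=390, bounds=[195,390]
  i=7: D_i=min(50*2^7,390)=390, bounds=[195,390]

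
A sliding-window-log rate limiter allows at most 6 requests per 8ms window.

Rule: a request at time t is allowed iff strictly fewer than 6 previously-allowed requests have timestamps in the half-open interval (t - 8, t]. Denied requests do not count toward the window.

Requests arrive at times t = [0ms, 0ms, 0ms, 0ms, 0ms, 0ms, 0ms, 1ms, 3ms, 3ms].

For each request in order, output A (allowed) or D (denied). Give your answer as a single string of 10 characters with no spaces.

Answer: AAAAAADDDD

Derivation:
Tracking allowed requests in the window:
  req#1 t=0ms: ALLOW
  req#2 t=0ms: ALLOW
  req#3 t=0ms: ALLOW
  req#4 t=0ms: ALLOW
  req#5 t=0ms: ALLOW
  req#6 t=0ms: ALLOW
  req#7 t=0ms: DENY
  req#8 t=1ms: DENY
  req#9 t=3ms: DENY
  req#10 t=3ms: DENY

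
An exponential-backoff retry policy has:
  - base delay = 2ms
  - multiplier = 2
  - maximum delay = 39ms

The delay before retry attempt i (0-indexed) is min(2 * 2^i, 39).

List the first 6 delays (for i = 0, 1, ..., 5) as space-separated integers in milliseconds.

Answer: 2 4 8 16 32 39

Derivation:
Computing each delay:
  i=0: min(2*2^0, 39) = 2
  i=1: min(2*2^1, 39) = 4
  i=2: min(2*2^2, 39) = 8
  i=3: min(2*2^3, 39) = 16
  i=4: min(2*2^4, 39) = 32
  i=5: min(2*2^5, 39) = 39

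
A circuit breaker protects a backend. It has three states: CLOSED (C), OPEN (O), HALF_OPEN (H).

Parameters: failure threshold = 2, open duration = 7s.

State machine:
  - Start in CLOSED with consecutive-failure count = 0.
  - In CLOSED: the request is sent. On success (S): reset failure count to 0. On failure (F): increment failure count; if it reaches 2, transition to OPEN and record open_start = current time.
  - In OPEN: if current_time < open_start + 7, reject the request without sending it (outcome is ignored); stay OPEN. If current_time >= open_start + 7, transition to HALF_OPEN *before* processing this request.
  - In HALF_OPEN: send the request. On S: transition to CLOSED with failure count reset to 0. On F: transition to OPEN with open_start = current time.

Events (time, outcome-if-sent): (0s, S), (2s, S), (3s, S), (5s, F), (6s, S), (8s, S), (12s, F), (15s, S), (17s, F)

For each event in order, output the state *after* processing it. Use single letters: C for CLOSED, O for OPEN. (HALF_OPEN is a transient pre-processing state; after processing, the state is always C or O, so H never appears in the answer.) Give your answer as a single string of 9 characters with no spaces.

State after each event:
  event#1 t=0s outcome=S: state=CLOSED
  event#2 t=2s outcome=S: state=CLOSED
  event#3 t=3s outcome=S: state=CLOSED
  event#4 t=5s outcome=F: state=CLOSED
  event#5 t=6s outcome=S: state=CLOSED
  event#6 t=8s outcome=S: state=CLOSED
  event#7 t=12s outcome=F: state=CLOSED
  event#8 t=15s outcome=S: state=CLOSED
  event#9 t=17s outcome=F: state=CLOSED

Answer: CCCCCCCCC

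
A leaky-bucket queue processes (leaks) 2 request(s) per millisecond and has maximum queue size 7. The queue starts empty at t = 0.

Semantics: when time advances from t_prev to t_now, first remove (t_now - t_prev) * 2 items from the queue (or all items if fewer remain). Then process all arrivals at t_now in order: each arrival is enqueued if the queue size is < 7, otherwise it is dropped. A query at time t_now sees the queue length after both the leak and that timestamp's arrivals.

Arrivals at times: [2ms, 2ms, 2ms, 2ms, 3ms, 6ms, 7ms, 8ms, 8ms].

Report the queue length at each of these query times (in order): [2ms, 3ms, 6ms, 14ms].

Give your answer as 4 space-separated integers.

Queue lengths at query times:
  query t=2ms: backlog = 4
  query t=3ms: backlog = 3
  query t=6ms: backlog = 1
  query t=14ms: backlog = 0

Answer: 4 3 1 0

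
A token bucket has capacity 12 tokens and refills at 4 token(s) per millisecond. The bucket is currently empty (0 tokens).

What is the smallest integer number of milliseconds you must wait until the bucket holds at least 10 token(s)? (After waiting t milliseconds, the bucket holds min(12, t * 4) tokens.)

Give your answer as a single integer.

Answer: 3

Derivation:
Need t * 4 >= 10, so t >= 10/4.
Smallest integer t = ceil(10/4) = 3.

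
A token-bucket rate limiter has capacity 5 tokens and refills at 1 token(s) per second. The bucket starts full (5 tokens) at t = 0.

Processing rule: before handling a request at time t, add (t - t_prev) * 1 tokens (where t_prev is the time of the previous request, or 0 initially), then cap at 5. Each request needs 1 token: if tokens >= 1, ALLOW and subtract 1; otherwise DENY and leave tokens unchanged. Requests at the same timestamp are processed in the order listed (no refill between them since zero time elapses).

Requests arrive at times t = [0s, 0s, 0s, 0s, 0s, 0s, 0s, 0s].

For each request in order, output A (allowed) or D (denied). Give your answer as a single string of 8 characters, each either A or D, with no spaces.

Answer: AAAAADDD

Derivation:
Simulating step by step:
  req#1 t=0s: ALLOW
  req#2 t=0s: ALLOW
  req#3 t=0s: ALLOW
  req#4 t=0s: ALLOW
  req#5 t=0s: ALLOW
  req#6 t=0s: DENY
  req#7 t=0s: DENY
  req#8 t=0s: DENY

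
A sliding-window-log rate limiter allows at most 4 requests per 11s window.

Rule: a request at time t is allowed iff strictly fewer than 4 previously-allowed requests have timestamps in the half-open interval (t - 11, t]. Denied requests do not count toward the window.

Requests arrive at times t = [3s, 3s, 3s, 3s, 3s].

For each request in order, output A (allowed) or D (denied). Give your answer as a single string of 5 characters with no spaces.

Tracking allowed requests in the window:
  req#1 t=3s: ALLOW
  req#2 t=3s: ALLOW
  req#3 t=3s: ALLOW
  req#4 t=3s: ALLOW
  req#5 t=3s: DENY

Answer: AAAAD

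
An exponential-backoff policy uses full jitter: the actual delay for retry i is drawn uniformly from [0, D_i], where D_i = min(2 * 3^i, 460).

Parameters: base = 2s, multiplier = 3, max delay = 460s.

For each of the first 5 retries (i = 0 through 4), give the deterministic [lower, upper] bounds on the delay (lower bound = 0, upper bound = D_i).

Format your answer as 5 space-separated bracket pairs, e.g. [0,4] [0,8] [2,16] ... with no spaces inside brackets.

Answer: [0,2] [0,6] [0,18] [0,54] [0,162]

Derivation:
Computing bounds per retry:
  i=0: D_i=min(2*3^0,460)=2, bounds=[0,2]
  i=1: D_i=min(2*3^1,460)=6, bounds=[0,6]
  i=2: D_i=min(2*3^2,460)=18, bounds=[0,18]
  i=3: D_i=min(2*3^3,460)=54, bounds=[0,54]
  i=4: D_i=min(2*3^4,460)=162, bounds=[0,162]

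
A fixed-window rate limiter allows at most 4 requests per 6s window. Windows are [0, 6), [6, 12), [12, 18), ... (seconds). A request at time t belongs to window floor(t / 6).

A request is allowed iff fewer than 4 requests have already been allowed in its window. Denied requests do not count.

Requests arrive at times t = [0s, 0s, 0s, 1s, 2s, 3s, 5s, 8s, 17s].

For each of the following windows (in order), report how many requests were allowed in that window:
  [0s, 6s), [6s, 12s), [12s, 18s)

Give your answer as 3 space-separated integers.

Answer: 4 1 1

Derivation:
Processing requests:
  req#1 t=0s (window 0): ALLOW
  req#2 t=0s (window 0): ALLOW
  req#3 t=0s (window 0): ALLOW
  req#4 t=1s (window 0): ALLOW
  req#5 t=2s (window 0): DENY
  req#6 t=3s (window 0): DENY
  req#7 t=5s (window 0): DENY
  req#8 t=8s (window 1): ALLOW
  req#9 t=17s (window 2): ALLOW

Allowed counts by window: 4 1 1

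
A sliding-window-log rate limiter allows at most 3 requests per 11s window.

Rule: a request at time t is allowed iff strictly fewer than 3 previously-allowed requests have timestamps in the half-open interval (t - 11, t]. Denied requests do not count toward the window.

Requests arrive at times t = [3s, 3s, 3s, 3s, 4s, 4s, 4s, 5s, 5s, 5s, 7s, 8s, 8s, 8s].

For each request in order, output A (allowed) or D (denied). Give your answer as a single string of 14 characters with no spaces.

Answer: AAADDDDDDDDDDD

Derivation:
Tracking allowed requests in the window:
  req#1 t=3s: ALLOW
  req#2 t=3s: ALLOW
  req#3 t=3s: ALLOW
  req#4 t=3s: DENY
  req#5 t=4s: DENY
  req#6 t=4s: DENY
  req#7 t=4s: DENY
  req#8 t=5s: DENY
  req#9 t=5s: DENY
  req#10 t=5s: DENY
  req#11 t=7s: DENY
  req#12 t=8s: DENY
  req#13 t=8s: DENY
  req#14 t=8s: DENY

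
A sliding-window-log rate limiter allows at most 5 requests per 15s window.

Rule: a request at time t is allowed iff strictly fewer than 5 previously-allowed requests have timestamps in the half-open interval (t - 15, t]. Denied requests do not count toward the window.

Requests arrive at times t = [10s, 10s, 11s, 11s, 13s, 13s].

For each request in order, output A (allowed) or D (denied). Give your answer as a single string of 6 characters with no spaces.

Answer: AAAAAD

Derivation:
Tracking allowed requests in the window:
  req#1 t=10s: ALLOW
  req#2 t=10s: ALLOW
  req#3 t=11s: ALLOW
  req#4 t=11s: ALLOW
  req#5 t=13s: ALLOW
  req#6 t=13s: DENY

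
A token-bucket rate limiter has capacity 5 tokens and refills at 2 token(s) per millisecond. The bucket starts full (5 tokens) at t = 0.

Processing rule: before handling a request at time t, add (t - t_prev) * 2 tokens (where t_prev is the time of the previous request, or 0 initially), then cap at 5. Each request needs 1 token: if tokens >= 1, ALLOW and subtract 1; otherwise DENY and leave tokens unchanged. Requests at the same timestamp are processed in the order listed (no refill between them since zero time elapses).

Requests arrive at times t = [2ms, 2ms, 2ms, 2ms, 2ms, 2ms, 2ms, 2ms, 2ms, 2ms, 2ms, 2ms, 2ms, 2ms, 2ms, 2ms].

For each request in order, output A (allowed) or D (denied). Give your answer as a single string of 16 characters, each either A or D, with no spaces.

Answer: AAAAADDDDDDDDDDD

Derivation:
Simulating step by step:
  req#1 t=2ms: ALLOW
  req#2 t=2ms: ALLOW
  req#3 t=2ms: ALLOW
  req#4 t=2ms: ALLOW
  req#5 t=2ms: ALLOW
  req#6 t=2ms: DENY
  req#7 t=2ms: DENY
  req#8 t=2ms: DENY
  req#9 t=2ms: DENY
  req#10 t=2ms: DENY
  req#11 t=2ms: DENY
  req#12 t=2ms: DENY
  req#13 t=2ms: DENY
  req#14 t=2ms: DENY
  req#15 t=2ms: DENY
  req#16 t=2ms: DENY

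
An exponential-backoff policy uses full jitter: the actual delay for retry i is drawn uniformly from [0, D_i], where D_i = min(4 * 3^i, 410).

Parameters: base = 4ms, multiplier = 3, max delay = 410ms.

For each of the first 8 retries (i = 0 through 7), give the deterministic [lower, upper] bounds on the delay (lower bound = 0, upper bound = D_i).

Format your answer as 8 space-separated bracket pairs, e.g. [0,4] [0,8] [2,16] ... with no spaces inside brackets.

Answer: [0,4] [0,12] [0,36] [0,108] [0,324] [0,410] [0,410] [0,410]

Derivation:
Computing bounds per retry:
  i=0: D_i=min(4*3^0,410)=4, bounds=[0,4]
  i=1: D_i=min(4*3^1,410)=12, bounds=[0,12]
  i=2: D_i=min(4*3^2,410)=36, bounds=[0,36]
  i=3: D_i=min(4*3^3,410)=108, bounds=[0,108]
  i=4: D_i=min(4*3^4,410)=324, bounds=[0,324]
  i=5: D_i=min(4*3^5,410)=410, bounds=[0,410]
  i=6: D_i=min(4*3^6,410)=410, bounds=[0,410]
  i=7: D_i=min(4*3^7,410)=410, bounds=[0,410]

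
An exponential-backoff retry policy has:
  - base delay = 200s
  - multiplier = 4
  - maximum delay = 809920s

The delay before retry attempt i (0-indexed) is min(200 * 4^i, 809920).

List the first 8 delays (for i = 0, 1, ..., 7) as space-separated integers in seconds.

Computing each delay:
  i=0: min(200*4^0, 809920) = 200
  i=1: min(200*4^1, 809920) = 800
  i=2: min(200*4^2, 809920) = 3200
  i=3: min(200*4^3, 809920) = 12800
  i=4: min(200*4^4, 809920) = 51200
  i=5: min(200*4^5, 809920) = 204800
  i=6: min(200*4^6, 809920) = 809920
  i=7: min(200*4^7, 809920) = 809920

Answer: 200 800 3200 12800 51200 204800 809920 809920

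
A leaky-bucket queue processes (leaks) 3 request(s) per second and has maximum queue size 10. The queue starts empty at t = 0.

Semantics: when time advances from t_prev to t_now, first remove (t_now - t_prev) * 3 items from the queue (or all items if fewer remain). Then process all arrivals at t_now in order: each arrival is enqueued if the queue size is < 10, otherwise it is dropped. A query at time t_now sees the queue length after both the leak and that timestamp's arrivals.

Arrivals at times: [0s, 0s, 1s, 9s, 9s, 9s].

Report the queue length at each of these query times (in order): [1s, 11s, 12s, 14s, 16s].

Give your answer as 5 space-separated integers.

Queue lengths at query times:
  query t=1s: backlog = 1
  query t=11s: backlog = 0
  query t=12s: backlog = 0
  query t=14s: backlog = 0
  query t=16s: backlog = 0

Answer: 1 0 0 0 0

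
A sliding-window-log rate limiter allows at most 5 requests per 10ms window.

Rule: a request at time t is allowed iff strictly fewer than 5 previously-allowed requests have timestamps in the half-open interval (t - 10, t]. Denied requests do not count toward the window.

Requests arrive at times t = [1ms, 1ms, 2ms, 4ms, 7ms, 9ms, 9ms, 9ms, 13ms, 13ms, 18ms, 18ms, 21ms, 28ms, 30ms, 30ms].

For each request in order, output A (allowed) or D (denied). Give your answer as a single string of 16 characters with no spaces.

Answer: AAAAADDDAAAAAAAA

Derivation:
Tracking allowed requests in the window:
  req#1 t=1ms: ALLOW
  req#2 t=1ms: ALLOW
  req#3 t=2ms: ALLOW
  req#4 t=4ms: ALLOW
  req#5 t=7ms: ALLOW
  req#6 t=9ms: DENY
  req#7 t=9ms: DENY
  req#8 t=9ms: DENY
  req#9 t=13ms: ALLOW
  req#10 t=13ms: ALLOW
  req#11 t=18ms: ALLOW
  req#12 t=18ms: ALLOW
  req#13 t=21ms: ALLOW
  req#14 t=28ms: ALLOW
  req#15 t=30ms: ALLOW
  req#16 t=30ms: ALLOW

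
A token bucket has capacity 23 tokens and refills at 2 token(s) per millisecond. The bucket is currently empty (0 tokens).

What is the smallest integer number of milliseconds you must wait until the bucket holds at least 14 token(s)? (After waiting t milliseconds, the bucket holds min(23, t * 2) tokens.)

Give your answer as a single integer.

Answer: 7

Derivation:
Need t * 2 >= 14, so t >= 14/2.
Smallest integer t = ceil(14/2) = 7.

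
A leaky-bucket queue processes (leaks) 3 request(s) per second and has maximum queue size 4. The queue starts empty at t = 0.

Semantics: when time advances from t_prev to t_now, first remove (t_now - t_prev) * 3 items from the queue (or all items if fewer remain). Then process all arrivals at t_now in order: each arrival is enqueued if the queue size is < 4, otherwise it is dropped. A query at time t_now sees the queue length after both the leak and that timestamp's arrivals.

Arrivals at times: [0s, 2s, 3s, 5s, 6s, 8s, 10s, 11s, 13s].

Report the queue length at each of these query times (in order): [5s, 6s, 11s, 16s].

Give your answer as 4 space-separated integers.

Answer: 1 1 1 0

Derivation:
Queue lengths at query times:
  query t=5s: backlog = 1
  query t=6s: backlog = 1
  query t=11s: backlog = 1
  query t=16s: backlog = 0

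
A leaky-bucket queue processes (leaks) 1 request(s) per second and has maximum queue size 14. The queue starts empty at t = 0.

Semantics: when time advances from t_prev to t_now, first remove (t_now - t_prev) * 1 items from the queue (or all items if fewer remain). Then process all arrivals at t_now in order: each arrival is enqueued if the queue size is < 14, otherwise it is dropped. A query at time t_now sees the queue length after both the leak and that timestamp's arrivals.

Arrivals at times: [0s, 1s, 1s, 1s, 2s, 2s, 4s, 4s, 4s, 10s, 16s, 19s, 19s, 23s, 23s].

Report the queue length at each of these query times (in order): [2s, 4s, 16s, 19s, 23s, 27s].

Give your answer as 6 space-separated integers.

Queue lengths at query times:
  query t=2s: backlog = 4
  query t=4s: backlog = 5
  query t=16s: backlog = 1
  query t=19s: backlog = 2
  query t=23s: backlog = 2
  query t=27s: backlog = 0

Answer: 4 5 1 2 2 0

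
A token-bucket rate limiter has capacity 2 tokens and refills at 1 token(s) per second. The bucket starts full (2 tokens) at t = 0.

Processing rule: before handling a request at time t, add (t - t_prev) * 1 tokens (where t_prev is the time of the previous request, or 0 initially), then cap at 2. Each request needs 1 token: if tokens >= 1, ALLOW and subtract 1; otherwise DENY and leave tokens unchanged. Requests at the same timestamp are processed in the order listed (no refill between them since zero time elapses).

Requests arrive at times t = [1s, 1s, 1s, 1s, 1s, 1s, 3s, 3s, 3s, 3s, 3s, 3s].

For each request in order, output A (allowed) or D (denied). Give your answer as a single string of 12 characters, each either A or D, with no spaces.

Answer: AADDDDAADDDD

Derivation:
Simulating step by step:
  req#1 t=1s: ALLOW
  req#2 t=1s: ALLOW
  req#3 t=1s: DENY
  req#4 t=1s: DENY
  req#5 t=1s: DENY
  req#6 t=1s: DENY
  req#7 t=3s: ALLOW
  req#8 t=3s: ALLOW
  req#9 t=3s: DENY
  req#10 t=3s: DENY
  req#11 t=3s: DENY
  req#12 t=3s: DENY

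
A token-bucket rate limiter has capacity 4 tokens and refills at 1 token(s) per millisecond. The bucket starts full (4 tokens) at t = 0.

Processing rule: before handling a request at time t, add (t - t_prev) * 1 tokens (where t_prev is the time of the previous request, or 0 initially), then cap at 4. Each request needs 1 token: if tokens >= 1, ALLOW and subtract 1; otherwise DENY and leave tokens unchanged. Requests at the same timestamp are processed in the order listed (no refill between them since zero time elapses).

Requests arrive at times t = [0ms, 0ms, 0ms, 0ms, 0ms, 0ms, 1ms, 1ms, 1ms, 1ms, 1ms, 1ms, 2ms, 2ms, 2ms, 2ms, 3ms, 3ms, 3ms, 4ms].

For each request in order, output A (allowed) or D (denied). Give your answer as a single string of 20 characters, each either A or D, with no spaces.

Answer: AAAADDADDDDDADDDADDA

Derivation:
Simulating step by step:
  req#1 t=0ms: ALLOW
  req#2 t=0ms: ALLOW
  req#3 t=0ms: ALLOW
  req#4 t=0ms: ALLOW
  req#5 t=0ms: DENY
  req#6 t=0ms: DENY
  req#7 t=1ms: ALLOW
  req#8 t=1ms: DENY
  req#9 t=1ms: DENY
  req#10 t=1ms: DENY
  req#11 t=1ms: DENY
  req#12 t=1ms: DENY
  req#13 t=2ms: ALLOW
  req#14 t=2ms: DENY
  req#15 t=2ms: DENY
  req#16 t=2ms: DENY
  req#17 t=3ms: ALLOW
  req#18 t=3ms: DENY
  req#19 t=3ms: DENY
  req#20 t=4ms: ALLOW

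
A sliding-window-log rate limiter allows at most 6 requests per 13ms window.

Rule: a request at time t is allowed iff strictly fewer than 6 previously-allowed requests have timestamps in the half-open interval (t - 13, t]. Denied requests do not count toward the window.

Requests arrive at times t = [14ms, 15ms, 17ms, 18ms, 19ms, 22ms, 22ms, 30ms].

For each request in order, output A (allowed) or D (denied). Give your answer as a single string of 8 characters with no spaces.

Tracking allowed requests in the window:
  req#1 t=14ms: ALLOW
  req#2 t=15ms: ALLOW
  req#3 t=17ms: ALLOW
  req#4 t=18ms: ALLOW
  req#5 t=19ms: ALLOW
  req#6 t=22ms: ALLOW
  req#7 t=22ms: DENY
  req#8 t=30ms: ALLOW

Answer: AAAAAADA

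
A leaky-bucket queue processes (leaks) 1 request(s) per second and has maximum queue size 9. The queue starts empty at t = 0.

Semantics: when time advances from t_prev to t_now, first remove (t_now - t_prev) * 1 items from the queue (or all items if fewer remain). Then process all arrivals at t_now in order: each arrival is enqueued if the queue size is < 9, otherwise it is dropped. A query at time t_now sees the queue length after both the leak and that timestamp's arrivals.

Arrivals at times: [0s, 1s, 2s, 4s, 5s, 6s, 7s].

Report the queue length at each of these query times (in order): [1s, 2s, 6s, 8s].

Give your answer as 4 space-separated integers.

Queue lengths at query times:
  query t=1s: backlog = 1
  query t=2s: backlog = 1
  query t=6s: backlog = 1
  query t=8s: backlog = 0

Answer: 1 1 1 0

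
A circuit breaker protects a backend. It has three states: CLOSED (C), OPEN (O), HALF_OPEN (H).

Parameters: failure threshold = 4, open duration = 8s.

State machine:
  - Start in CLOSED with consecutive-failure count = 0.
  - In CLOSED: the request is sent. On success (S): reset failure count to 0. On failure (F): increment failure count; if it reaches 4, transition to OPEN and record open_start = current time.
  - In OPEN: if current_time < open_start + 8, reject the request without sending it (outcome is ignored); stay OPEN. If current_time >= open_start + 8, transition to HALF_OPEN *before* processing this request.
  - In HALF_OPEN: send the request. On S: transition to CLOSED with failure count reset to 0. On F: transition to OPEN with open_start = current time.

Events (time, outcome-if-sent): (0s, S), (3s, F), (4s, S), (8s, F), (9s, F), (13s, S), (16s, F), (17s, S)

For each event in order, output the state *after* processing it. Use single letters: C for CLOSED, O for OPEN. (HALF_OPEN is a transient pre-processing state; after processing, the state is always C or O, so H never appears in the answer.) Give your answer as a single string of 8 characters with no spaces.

State after each event:
  event#1 t=0s outcome=S: state=CLOSED
  event#2 t=3s outcome=F: state=CLOSED
  event#3 t=4s outcome=S: state=CLOSED
  event#4 t=8s outcome=F: state=CLOSED
  event#5 t=9s outcome=F: state=CLOSED
  event#6 t=13s outcome=S: state=CLOSED
  event#7 t=16s outcome=F: state=CLOSED
  event#8 t=17s outcome=S: state=CLOSED

Answer: CCCCCCCC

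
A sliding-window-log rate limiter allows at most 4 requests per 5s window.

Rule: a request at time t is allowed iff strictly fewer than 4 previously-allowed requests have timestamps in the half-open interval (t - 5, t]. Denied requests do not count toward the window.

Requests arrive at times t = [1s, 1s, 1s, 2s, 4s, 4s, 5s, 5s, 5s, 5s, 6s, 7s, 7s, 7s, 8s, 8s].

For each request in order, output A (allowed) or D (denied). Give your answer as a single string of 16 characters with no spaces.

Tracking allowed requests in the window:
  req#1 t=1s: ALLOW
  req#2 t=1s: ALLOW
  req#3 t=1s: ALLOW
  req#4 t=2s: ALLOW
  req#5 t=4s: DENY
  req#6 t=4s: DENY
  req#7 t=5s: DENY
  req#8 t=5s: DENY
  req#9 t=5s: DENY
  req#10 t=5s: DENY
  req#11 t=6s: ALLOW
  req#12 t=7s: ALLOW
  req#13 t=7s: ALLOW
  req#14 t=7s: ALLOW
  req#15 t=8s: DENY
  req#16 t=8s: DENY

Answer: AAAADDDDDDAAAADD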